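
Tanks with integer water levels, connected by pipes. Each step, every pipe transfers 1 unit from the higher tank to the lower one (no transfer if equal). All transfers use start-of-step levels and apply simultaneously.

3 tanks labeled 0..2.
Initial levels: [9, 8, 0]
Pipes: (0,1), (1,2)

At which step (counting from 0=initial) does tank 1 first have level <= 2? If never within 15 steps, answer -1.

Step 1: flows [0->1,1->2] -> levels [8 8 1]
Step 2: flows [0=1,1->2] -> levels [8 7 2]
Step 3: flows [0->1,1->2] -> levels [7 7 3]
Step 4: flows [0=1,1->2] -> levels [7 6 4]
Step 5: flows [0->1,1->2] -> levels [6 6 5]
Step 6: flows [0=1,1->2] -> levels [6 5 6]
Step 7: flows [0->1,2->1] -> levels [5 7 5]
Step 8: flows [1->0,1->2] -> levels [6 5 6]
  -> period-2 cycle (repeats step 6); tank 1 never drops to <=2
Tank 1 never reaches <=2 within 15 steps

Answer: -1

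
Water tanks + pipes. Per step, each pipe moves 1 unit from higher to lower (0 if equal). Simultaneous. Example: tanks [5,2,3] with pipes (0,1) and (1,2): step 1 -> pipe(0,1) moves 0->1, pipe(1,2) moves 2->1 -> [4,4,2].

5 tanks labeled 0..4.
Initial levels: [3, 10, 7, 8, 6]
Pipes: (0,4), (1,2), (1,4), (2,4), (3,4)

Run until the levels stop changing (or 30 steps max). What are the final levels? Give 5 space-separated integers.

Answer: 6 8 8 8 4

Derivation:
Step 1: flows [4->0,1->2,1->4,2->4,3->4] -> levels [4 8 7 7 8]
Step 2: flows [4->0,1->2,1=4,4->2,4->3] -> levels [5 7 9 8 5]
Step 3: flows [0=4,2->1,1->4,2->4,3->4] -> levels [5 7 7 7 8]
Step 4: flows [4->0,1=2,4->1,4->2,4->3] -> levels [6 8 8 8 4]
Step 5: flows [0->4,1=2,1->4,2->4,3->4] -> levels [5 7 7 7 8]
  -> period-2 cycle: step 5 state = step 3 state; never stabilizes
  -> state at step 30: (30-3) mod 2 = 1, same as step 4 -> [6 8 8 8 4]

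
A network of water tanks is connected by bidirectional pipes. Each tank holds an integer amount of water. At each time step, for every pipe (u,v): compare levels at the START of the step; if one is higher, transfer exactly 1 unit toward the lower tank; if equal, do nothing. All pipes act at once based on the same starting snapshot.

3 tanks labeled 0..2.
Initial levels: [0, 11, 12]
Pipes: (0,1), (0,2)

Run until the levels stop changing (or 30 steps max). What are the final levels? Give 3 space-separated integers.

Step 1: flows [1->0,2->0] -> levels [2 10 11]
Step 2: flows [1->0,2->0] -> levels [4 9 10]
Step 3: flows [1->0,2->0] -> levels [6 8 9]
Step 4: flows [1->0,2->0] -> levels [8 7 8]
Step 5: flows [0->1,0=2] -> levels [7 8 8]
Step 6: flows [1->0,2->0] -> levels [9 7 7]
Step 7: flows [0->1,0->2] -> levels [7 8 8]
  -> period-2 cycle: step 7 state = step 5 state; never stabilizes
  -> state at step 30: (30-5) mod 2 = 1, same as step 6 -> [9 7 7]

Answer: 9 7 7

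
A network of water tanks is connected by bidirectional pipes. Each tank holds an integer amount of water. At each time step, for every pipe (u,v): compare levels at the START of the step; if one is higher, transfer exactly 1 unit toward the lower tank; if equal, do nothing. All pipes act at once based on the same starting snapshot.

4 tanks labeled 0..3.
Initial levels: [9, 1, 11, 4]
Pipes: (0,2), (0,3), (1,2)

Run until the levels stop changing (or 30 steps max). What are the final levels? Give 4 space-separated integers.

Answer: 7 7 5 6

Derivation:
Step 1: flows [2->0,0->3,2->1] -> levels [9 2 9 5]
Step 2: flows [0=2,0->3,2->1] -> levels [8 3 8 6]
Step 3: flows [0=2,0->3,2->1] -> levels [7 4 7 7]
Step 4: flows [0=2,0=3,2->1] -> levels [7 5 6 7]
Step 5: flows [0->2,0=3,2->1] -> levels [6 6 6 7]
Step 6: flows [0=2,3->0,1=2] -> levels [7 6 6 6]
Step 7: flows [0->2,0->3,1=2] -> levels [5 6 7 7]
Step 8: flows [2->0,3->0,2->1] -> levels [7 7 5 6]
Step 9: flows [0->2,0->3,1->2] -> levels [5 6 7 7]
  -> period-2 cycle: step 9 state = step 7 state; never stabilizes
  -> state at step 30: (30-7) mod 2 = 1, same as step 8 -> [7 7 5 6]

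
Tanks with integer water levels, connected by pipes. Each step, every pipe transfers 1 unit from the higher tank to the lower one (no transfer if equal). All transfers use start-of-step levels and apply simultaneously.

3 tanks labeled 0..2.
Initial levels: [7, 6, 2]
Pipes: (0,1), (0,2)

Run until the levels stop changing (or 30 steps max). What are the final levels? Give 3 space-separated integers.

Answer: 5 5 5

Derivation:
Step 1: flows [0->1,0->2] -> levels [5 7 3]
Step 2: flows [1->0,0->2] -> levels [5 6 4]
Step 3: flows [1->0,0->2] -> levels [5 5 5]
Step 4: flows [0=1,0=2] -> levels [5 5 5]
  -> stable (no change)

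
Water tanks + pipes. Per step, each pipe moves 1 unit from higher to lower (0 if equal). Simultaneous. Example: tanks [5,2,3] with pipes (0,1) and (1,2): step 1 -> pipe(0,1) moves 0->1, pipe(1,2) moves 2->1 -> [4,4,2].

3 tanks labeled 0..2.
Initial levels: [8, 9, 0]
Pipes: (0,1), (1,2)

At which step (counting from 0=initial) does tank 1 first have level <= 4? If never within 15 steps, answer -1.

Answer: -1

Derivation:
Step 1: flows [1->0,1->2] -> levels [9 7 1]
Step 2: flows [0->1,1->2] -> levels [8 7 2]
Step 3: flows [0->1,1->2] -> levels [7 7 3]
Step 4: flows [0=1,1->2] -> levels [7 6 4]
Step 5: flows [0->1,1->2] -> levels [6 6 5]
Step 6: flows [0=1,1->2] -> levels [6 5 6]
Step 7: flows [0->1,2->1] -> levels [5 7 5]
Step 8: flows [1->0,1->2] -> levels [6 5 6]
  -> period-2 cycle (repeats step 6); tank 1 never drops to <=4
Tank 1 never reaches <=4 within 15 steps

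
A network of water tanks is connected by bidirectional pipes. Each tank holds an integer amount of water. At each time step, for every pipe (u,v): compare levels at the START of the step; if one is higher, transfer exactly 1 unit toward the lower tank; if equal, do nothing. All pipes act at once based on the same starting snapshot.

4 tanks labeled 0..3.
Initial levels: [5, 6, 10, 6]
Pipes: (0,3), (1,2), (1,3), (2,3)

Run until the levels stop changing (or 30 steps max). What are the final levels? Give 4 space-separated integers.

Step 1: flows [3->0,2->1,1=3,2->3] -> levels [6 7 8 6]
Step 2: flows [0=3,2->1,1->3,2->3] -> levels [6 7 6 8]
Step 3: flows [3->0,1->2,3->1,3->2] -> levels [7 7 8 5]
Step 4: flows [0->3,2->1,1->3,2->3] -> levels [6 7 6 8]
  -> period-2 cycle: step 4 state = step 2 state; never stabilizes
  -> state at step 30: (30-2) mod 2 = 0, same as step 2 -> [6 7 6 8]

Answer: 6 7 6 8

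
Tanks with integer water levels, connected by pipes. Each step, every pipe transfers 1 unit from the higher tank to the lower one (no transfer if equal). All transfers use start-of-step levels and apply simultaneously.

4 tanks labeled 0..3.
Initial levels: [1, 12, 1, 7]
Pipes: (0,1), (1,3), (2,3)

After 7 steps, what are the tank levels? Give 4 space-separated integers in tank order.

Step 1: flows [1->0,1->3,3->2] -> levels [2 10 2 7]
Step 2: flows [1->0,1->3,3->2] -> levels [3 8 3 7]
Step 3: flows [1->0,1->3,3->2] -> levels [4 6 4 7]
Step 4: flows [1->0,3->1,3->2] -> levels [5 6 5 5]
Step 5: flows [1->0,1->3,2=3] -> levels [6 4 5 6]
Step 6: flows [0->1,3->1,3->2] -> levels [5 6 6 4]
Step 7: flows [1->0,1->3,2->3] -> levels [6 4 5 6]

Answer: 6 4 5 6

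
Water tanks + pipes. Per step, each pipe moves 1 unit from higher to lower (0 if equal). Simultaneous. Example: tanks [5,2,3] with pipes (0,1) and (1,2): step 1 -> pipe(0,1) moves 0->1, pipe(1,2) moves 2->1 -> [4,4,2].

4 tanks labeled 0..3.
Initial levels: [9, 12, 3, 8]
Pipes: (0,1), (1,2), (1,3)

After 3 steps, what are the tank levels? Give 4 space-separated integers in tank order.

Step 1: flows [1->0,1->2,1->3] -> levels [10 9 4 9]
Step 2: flows [0->1,1->2,1=3] -> levels [9 9 5 9]
Step 3: flows [0=1,1->2,1=3] -> levels [9 8 6 9]

Answer: 9 8 6 9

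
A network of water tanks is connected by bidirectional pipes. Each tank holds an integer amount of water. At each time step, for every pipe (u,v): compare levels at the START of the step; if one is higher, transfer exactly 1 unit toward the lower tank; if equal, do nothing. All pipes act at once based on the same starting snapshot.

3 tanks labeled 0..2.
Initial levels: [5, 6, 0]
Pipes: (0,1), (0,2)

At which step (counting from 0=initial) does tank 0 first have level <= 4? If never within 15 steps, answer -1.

Answer: 2

Derivation:
Step 1: flows [1->0,0->2] -> levels [5 5 1]
Step 2: flows [0=1,0->2] -> levels [4 5 2]
Tank 0 first reaches <=4 at step 2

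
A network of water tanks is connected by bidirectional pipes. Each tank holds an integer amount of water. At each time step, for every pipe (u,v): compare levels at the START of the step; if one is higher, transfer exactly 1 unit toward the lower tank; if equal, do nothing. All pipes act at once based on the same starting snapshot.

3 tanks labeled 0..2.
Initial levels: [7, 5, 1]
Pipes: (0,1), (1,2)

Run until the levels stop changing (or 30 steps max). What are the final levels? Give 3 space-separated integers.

Step 1: flows [0->1,1->2] -> levels [6 5 2]
Step 2: flows [0->1,1->2] -> levels [5 5 3]
Step 3: flows [0=1,1->2] -> levels [5 4 4]
Step 4: flows [0->1,1=2] -> levels [4 5 4]
Step 5: flows [1->0,1->2] -> levels [5 3 5]
Step 6: flows [0->1,2->1] -> levels [4 5 4]
  -> period-2 cycle: step 6 state = step 4 state; never stabilizes
  -> state at step 30: (30-4) mod 2 = 0, same as step 4 -> [4 5 4]

Answer: 4 5 4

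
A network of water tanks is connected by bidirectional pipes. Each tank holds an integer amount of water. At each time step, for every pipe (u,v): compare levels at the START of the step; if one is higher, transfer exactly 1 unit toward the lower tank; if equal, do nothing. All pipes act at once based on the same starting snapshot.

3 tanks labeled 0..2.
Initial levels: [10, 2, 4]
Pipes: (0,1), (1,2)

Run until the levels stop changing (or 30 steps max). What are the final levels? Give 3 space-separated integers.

Answer: 6 4 6

Derivation:
Step 1: flows [0->1,2->1] -> levels [9 4 3]
Step 2: flows [0->1,1->2] -> levels [8 4 4]
Step 3: flows [0->1,1=2] -> levels [7 5 4]
Step 4: flows [0->1,1->2] -> levels [6 5 5]
Step 5: flows [0->1,1=2] -> levels [5 6 5]
Step 6: flows [1->0,1->2] -> levels [6 4 6]
Step 7: flows [0->1,2->1] -> levels [5 6 5]
  -> period-2 cycle: step 7 state = step 5 state; never stabilizes
  -> state at step 30: (30-5) mod 2 = 1, same as step 6 -> [6 4 6]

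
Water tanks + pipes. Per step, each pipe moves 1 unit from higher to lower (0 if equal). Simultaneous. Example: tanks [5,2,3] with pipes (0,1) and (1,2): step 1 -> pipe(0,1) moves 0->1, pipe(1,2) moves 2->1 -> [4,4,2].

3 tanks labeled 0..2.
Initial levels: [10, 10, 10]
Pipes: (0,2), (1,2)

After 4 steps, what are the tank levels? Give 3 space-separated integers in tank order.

Step 1: flows [0=2,1=2] -> levels [10 10 10]
  -> stable; steps 2..4 unchanged -> [10 10 10]

Answer: 10 10 10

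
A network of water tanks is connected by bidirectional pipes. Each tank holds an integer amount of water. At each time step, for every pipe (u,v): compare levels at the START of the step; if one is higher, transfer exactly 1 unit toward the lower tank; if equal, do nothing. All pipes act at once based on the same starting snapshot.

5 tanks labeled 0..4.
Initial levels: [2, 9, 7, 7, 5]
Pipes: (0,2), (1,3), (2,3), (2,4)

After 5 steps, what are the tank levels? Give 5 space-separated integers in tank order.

Step 1: flows [2->0,1->3,2=3,2->4] -> levels [3 8 5 8 6]
Step 2: flows [2->0,1=3,3->2,4->2] -> levels [4 8 6 7 5]
Step 3: flows [2->0,1->3,3->2,2->4] -> levels [5 7 5 7 6]
Step 4: flows [0=2,1=3,3->2,4->2] -> levels [5 7 7 6 5]
Step 5: flows [2->0,1->3,2->3,2->4] -> levels [6 6 4 8 6]

Answer: 6 6 4 8 6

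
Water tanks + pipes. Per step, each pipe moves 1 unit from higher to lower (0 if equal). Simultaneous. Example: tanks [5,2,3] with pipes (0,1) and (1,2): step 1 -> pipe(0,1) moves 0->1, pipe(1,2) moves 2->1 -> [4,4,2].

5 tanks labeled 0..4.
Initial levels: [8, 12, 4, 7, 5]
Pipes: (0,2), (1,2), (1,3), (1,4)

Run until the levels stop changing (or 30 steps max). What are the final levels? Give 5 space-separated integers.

Step 1: flows [0->2,1->2,1->3,1->4] -> levels [7 9 6 8 6]
Step 2: flows [0->2,1->2,1->3,1->4] -> levels [6 6 8 9 7]
Step 3: flows [2->0,2->1,3->1,4->1] -> levels [7 9 6 8 6]
  -> period-2 cycle: step 3 state = step 1 state; never stabilizes
  -> state at step 30: (30-1) mod 2 = 1, same as step 2 -> [6 6 8 9 7]

Answer: 6 6 8 9 7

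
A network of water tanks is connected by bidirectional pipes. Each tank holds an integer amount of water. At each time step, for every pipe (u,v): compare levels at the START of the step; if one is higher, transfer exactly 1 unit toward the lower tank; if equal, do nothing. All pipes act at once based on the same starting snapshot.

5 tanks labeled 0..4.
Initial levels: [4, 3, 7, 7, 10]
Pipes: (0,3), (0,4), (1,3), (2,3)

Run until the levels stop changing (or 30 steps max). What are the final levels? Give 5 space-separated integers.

Answer: 6 5 5 8 7

Derivation:
Step 1: flows [3->0,4->0,3->1,2=3] -> levels [6 4 7 5 9]
Step 2: flows [0->3,4->0,3->1,2->3] -> levels [6 5 6 6 8]
Step 3: flows [0=3,4->0,3->1,2=3] -> levels [7 6 6 5 7]
Step 4: flows [0->3,0=4,1->3,2->3] -> levels [6 5 5 8 7]
Step 5: flows [3->0,4->0,3->1,3->2] -> levels [8 6 6 5 6]
Step 6: flows [0->3,0->4,1->3,2->3] -> levels [6 5 5 8 7]
  -> period-2 cycle: step 6 state = step 4 state; never stabilizes
  -> state at step 30: (30-4) mod 2 = 0, same as step 4 -> [6 5 5 8 7]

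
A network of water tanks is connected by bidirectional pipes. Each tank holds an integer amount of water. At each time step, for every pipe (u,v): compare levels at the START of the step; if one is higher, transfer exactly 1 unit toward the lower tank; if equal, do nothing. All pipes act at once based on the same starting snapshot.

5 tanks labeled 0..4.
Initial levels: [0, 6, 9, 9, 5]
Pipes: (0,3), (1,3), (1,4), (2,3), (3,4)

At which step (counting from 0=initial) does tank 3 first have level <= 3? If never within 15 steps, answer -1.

Step 1: flows [3->0,3->1,1->4,2=3,3->4] -> levels [1 6 9 6 7]
Step 2: flows [3->0,1=3,4->1,2->3,4->3] -> levels [2 7 8 7 5]
Step 3: flows [3->0,1=3,1->4,2->3,3->4] -> levels [3 6 7 6 7]
Step 4: flows [3->0,1=3,4->1,2->3,4->3] -> levels [4 7 6 7 5]
Step 5: flows [3->0,1=3,1->4,3->2,3->4] -> levels [5 6 7 4 7]
Step 6: flows [0->3,1->3,4->1,2->3,4->3] -> levels [4 6 6 8 5]
Step 7: flows [3->0,3->1,1->4,3->2,3->4] -> levels [5 6 7 4 7]
  -> period-2 cycle (repeats step 5); tank 3 never drops to <=3
Tank 3 never reaches <=3 within 15 steps

Answer: -1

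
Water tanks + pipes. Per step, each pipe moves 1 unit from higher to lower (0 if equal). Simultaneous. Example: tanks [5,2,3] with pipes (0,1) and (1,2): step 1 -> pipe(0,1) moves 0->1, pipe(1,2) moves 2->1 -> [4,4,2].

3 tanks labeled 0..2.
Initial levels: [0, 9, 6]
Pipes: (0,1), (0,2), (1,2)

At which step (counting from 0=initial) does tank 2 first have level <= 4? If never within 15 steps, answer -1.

Answer: 3

Derivation:
Step 1: flows [1->0,2->0,1->2] -> levels [2 7 6]
Step 2: flows [1->0,2->0,1->2] -> levels [4 5 6]
Step 3: flows [1->0,2->0,2->1] -> levels [6 5 4]
Tank 2 first reaches <=4 at step 3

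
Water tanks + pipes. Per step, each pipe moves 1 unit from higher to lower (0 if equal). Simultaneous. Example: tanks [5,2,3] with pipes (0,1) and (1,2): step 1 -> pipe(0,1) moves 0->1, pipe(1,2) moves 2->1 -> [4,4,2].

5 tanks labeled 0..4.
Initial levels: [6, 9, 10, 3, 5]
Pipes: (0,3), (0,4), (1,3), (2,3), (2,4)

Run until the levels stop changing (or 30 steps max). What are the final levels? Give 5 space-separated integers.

Answer: 6 6 6 8 7

Derivation:
Step 1: flows [0->3,0->4,1->3,2->3,2->4] -> levels [4 8 8 6 7]
Step 2: flows [3->0,4->0,1->3,2->3,2->4] -> levels [6 7 6 7 7]
Step 3: flows [3->0,4->0,1=3,3->2,4->2] -> levels [8 7 8 5 5]
Step 4: flows [0->3,0->4,1->3,2->3,2->4] -> levels [6 6 6 8 7]
Step 5: flows [3->0,4->0,3->1,3->2,4->2] -> levels [8 7 8 5 5]
  -> period-2 cycle: step 5 state = step 3 state; never stabilizes
  -> state at step 30: (30-3) mod 2 = 1, same as step 4 -> [6 6 6 8 7]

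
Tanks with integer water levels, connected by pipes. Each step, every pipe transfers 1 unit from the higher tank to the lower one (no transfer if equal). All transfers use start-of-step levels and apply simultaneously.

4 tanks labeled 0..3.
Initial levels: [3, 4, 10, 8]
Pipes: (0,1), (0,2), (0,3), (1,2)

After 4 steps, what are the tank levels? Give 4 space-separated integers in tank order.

Step 1: flows [1->0,2->0,3->0,2->1] -> levels [6 4 8 7]
Step 2: flows [0->1,2->0,3->0,2->1] -> levels [7 6 6 6]
Step 3: flows [0->1,0->2,0->3,1=2] -> levels [4 7 7 7]
Step 4: flows [1->0,2->0,3->0,1=2] -> levels [7 6 6 6]

Answer: 7 6 6 6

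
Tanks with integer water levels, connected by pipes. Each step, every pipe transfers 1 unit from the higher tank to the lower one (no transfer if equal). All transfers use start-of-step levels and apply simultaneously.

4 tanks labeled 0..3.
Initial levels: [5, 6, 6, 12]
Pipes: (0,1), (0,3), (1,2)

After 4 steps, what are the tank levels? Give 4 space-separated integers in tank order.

Answer: 8 7 6 8

Derivation:
Step 1: flows [1->0,3->0,1=2] -> levels [7 5 6 11]
Step 2: flows [0->1,3->0,2->1] -> levels [7 7 5 10]
Step 3: flows [0=1,3->0,1->2] -> levels [8 6 6 9]
Step 4: flows [0->1,3->0,1=2] -> levels [8 7 6 8]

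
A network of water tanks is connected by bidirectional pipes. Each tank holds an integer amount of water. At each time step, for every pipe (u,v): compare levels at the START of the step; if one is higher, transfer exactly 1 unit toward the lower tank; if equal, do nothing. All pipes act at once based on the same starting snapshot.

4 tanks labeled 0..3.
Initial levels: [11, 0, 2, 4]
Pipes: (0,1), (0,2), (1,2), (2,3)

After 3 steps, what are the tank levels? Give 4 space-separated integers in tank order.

Answer: 5 4 5 3

Derivation:
Step 1: flows [0->1,0->2,2->1,3->2] -> levels [9 2 3 3]
Step 2: flows [0->1,0->2,2->1,2=3] -> levels [7 4 3 3]
Step 3: flows [0->1,0->2,1->2,2=3] -> levels [5 4 5 3]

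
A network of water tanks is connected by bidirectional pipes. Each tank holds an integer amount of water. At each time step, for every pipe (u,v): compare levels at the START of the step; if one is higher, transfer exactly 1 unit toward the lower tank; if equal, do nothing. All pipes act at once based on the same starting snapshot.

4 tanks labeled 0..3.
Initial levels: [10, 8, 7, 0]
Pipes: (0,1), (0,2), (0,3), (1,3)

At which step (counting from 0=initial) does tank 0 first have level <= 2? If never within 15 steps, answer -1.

Step 1: flows [0->1,0->2,0->3,1->3] -> levels [7 8 8 2]
Step 2: flows [1->0,2->0,0->3,1->3] -> levels [8 6 7 4]
Step 3: flows [0->1,0->2,0->3,1->3] -> levels [5 6 8 6]
Step 4: flows [1->0,2->0,3->0,1=3] -> levels [8 5 7 5]
Step 5: flows [0->1,0->2,0->3,1=3] -> levels [5 6 8 6]
  -> period-2 cycle (repeats step 3); tank 0 never drops to <=2
Tank 0 never reaches <=2 within 15 steps

Answer: -1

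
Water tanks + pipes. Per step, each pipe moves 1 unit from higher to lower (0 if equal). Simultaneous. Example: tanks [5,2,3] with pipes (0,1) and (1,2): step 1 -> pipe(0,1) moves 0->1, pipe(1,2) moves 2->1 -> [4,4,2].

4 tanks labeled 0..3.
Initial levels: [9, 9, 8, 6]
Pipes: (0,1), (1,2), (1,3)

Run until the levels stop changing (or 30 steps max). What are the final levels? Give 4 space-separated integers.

Answer: 8 9 8 7

Derivation:
Step 1: flows [0=1,1->2,1->3] -> levels [9 7 9 7]
Step 2: flows [0->1,2->1,1=3] -> levels [8 9 8 7]
Step 3: flows [1->0,1->2,1->3] -> levels [9 6 9 8]
Step 4: flows [0->1,2->1,3->1] -> levels [8 9 8 7]
  -> period-2 cycle: step 4 state = step 2 state; never stabilizes
  -> state at step 30: (30-2) mod 2 = 0, same as step 2 -> [8 9 8 7]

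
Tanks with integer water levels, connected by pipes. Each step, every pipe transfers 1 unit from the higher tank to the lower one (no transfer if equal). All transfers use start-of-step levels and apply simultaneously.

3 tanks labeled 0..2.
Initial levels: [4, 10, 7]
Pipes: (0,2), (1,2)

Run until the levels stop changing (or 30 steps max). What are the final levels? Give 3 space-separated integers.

Step 1: flows [2->0,1->2] -> levels [5 9 7]
Step 2: flows [2->0,1->2] -> levels [6 8 7]
Step 3: flows [2->0,1->2] -> levels [7 7 7]
Step 4: flows [0=2,1=2] -> levels [7 7 7]
  -> stable (no change)

Answer: 7 7 7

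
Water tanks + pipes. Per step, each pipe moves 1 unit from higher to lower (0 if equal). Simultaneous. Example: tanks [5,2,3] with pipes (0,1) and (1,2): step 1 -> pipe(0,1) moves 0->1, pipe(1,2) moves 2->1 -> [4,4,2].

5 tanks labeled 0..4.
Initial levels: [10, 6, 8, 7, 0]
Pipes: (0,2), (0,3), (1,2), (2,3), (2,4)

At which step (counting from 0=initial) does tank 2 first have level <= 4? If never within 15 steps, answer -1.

Answer: 7

Derivation:
Step 1: flows [0->2,0->3,2->1,2->3,2->4] -> levels [8 7 6 9 1]
Step 2: flows [0->2,3->0,1->2,3->2,2->4] -> levels [8 6 8 7 2]
Step 3: flows [0=2,0->3,2->1,2->3,2->4] -> levels [7 7 5 9 3]
Step 4: flows [0->2,3->0,1->2,3->2,2->4] -> levels [7 6 7 7 4]
Step 5: flows [0=2,0=3,2->1,2=3,2->4] -> levels [7 7 5 7 5]
Step 6: flows [0->2,0=3,1->2,3->2,2=4] -> levels [6 6 8 6 5]
Step 7: flows [2->0,0=3,2->1,2->3,2->4] -> levels [7 7 4 7 6]
Tank 2 first reaches <=4 at step 7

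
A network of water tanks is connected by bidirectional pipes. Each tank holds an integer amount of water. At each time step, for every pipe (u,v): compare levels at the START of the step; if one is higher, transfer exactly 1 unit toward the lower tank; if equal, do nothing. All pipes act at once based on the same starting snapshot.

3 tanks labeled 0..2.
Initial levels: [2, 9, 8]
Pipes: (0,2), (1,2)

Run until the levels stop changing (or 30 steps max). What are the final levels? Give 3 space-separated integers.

Step 1: flows [2->0,1->2] -> levels [3 8 8]
Step 2: flows [2->0,1=2] -> levels [4 8 7]
Step 3: flows [2->0,1->2] -> levels [5 7 7]
Step 4: flows [2->0,1=2] -> levels [6 7 6]
Step 5: flows [0=2,1->2] -> levels [6 6 7]
Step 6: flows [2->0,2->1] -> levels [7 7 5]
Step 7: flows [0->2,1->2] -> levels [6 6 7]
  -> period-2 cycle: step 7 state = step 5 state; never stabilizes
  -> state at step 30: (30-5) mod 2 = 1, same as step 6 -> [7 7 5]

Answer: 7 7 5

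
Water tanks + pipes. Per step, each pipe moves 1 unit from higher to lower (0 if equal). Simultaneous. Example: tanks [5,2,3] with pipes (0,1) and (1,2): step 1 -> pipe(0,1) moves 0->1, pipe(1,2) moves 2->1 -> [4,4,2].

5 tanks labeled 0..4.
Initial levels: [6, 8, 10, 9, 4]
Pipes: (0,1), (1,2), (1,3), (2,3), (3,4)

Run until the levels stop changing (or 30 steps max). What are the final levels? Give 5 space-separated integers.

Step 1: flows [1->0,2->1,3->1,2->3,3->4] -> levels [7 9 8 8 5]
Step 2: flows [1->0,1->2,1->3,2=3,3->4] -> levels [8 6 9 8 6]
Step 3: flows [0->1,2->1,3->1,2->3,3->4] -> levels [7 9 7 7 7]
Step 4: flows [1->0,1->2,1->3,2=3,3=4] -> levels [8 6 8 8 7]
Step 5: flows [0->1,2->1,3->1,2=3,3->4] -> levels [7 9 7 6 8]
Step 6: flows [1->0,1->2,1->3,2->3,4->3] -> levels [8 6 7 9 7]
Step 7: flows [0->1,2->1,3->1,3->2,3->4] -> levels [7 9 7 6 8]
  -> period-2 cycle: step 7 state = step 5 state; never stabilizes
  -> state at step 30: (30-5) mod 2 = 1, same as step 6 -> [8 6 7 9 7]

Answer: 8 6 7 9 7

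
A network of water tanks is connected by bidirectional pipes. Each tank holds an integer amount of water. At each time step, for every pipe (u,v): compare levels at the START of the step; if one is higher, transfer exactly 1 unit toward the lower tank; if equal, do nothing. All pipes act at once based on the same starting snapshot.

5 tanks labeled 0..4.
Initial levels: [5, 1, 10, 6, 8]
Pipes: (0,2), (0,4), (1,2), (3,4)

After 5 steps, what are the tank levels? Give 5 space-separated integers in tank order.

Answer: 7 6 4 7 6

Derivation:
Step 1: flows [2->0,4->0,2->1,4->3] -> levels [7 2 8 7 6]
Step 2: flows [2->0,0->4,2->1,3->4] -> levels [7 3 6 6 8]
Step 3: flows [0->2,4->0,2->1,4->3] -> levels [7 4 6 7 6]
Step 4: flows [0->2,0->4,2->1,3->4] -> levels [5 5 6 6 8]
Step 5: flows [2->0,4->0,2->1,4->3] -> levels [7 6 4 7 6]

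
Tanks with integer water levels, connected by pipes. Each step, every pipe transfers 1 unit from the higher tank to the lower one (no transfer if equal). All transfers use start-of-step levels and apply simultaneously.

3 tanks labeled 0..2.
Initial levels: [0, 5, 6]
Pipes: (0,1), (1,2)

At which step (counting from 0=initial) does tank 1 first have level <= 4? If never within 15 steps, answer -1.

Answer: 2

Derivation:
Step 1: flows [1->0,2->1] -> levels [1 5 5]
Step 2: flows [1->0,1=2] -> levels [2 4 5]
Tank 1 first reaches <=4 at step 2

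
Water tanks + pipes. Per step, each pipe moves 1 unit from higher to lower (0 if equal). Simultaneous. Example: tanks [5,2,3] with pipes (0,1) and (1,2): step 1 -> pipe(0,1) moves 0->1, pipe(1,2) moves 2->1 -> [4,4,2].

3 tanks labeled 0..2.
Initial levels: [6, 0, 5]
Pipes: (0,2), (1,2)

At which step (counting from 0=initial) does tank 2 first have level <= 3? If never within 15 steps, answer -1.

Answer: 4

Derivation:
Step 1: flows [0->2,2->1] -> levels [5 1 5]
Step 2: flows [0=2,2->1] -> levels [5 2 4]
Step 3: flows [0->2,2->1] -> levels [4 3 4]
Step 4: flows [0=2,2->1] -> levels [4 4 3]
Tank 2 first reaches <=3 at step 4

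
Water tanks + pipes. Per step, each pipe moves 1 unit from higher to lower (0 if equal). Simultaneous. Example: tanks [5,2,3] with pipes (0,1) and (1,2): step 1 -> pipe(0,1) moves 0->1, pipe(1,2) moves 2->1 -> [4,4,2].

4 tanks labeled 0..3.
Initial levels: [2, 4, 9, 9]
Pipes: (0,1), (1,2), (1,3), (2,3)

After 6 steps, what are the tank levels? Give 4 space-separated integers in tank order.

Answer: 6 4 7 7

Derivation:
Step 1: flows [1->0,2->1,3->1,2=3] -> levels [3 5 8 8]
Step 2: flows [1->0,2->1,3->1,2=3] -> levels [4 6 7 7]
Step 3: flows [1->0,2->1,3->1,2=3] -> levels [5 7 6 6]
Step 4: flows [1->0,1->2,1->3,2=3] -> levels [6 4 7 7]
Step 5: flows [0->1,2->1,3->1,2=3] -> levels [5 7 6 6]
  -> period-2 cycle: step 5 state = step 3 state
  -> state at step 6: (6-3) mod 2 = 1, same as step 4 -> [6 4 7 7]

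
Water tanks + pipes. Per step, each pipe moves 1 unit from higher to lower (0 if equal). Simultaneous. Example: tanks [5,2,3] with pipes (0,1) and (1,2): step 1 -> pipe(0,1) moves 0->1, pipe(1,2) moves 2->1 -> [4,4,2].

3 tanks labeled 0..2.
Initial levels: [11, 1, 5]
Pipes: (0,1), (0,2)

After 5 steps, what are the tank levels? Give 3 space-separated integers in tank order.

Answer: 5 6 6

Derivation:
Step 1: flows [0->1,0->2] -> levels [9 2 6]
Step 2: flows [0->1,0->2] -> levels [7 3 7]
Step 3: flows [0->1,0=2] -> levels [6 4 7]
Step 4: flows [0->1,2->0] -> levels [6 5 6]
Step 5: flows [0->1,0=2] -> levels [5 6 6]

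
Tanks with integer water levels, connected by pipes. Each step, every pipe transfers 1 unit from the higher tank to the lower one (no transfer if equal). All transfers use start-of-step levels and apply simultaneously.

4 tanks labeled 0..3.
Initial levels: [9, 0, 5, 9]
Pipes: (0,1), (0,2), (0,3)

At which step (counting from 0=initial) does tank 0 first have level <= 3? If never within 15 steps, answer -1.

Step 1: flows [0->1,0->2,0=3] -> levels [7 1 6 9]
Step 2: flows [0->1,0->2,3->0] -> levels [6 2 7 8]
Step 3: flows [0->1,2->0,3->0] -> levels [7 3 6 7]
Step 4: flows [0->1,0->2,0=3] -> levels [5 4 7 7]
Step 5: flows [0->1,2->0,3->0] -> levels [6 5 6 6]
Step 6: flows [0->1,0=2,0=3] -> levels [5 6 6 6]
Step 7: flows [1->0,2->0,3->0] -> levels [8 5 5 5]
Step 8: flows [0->1,0->2,0->3] -> levels [5 6 6 6]
  -> period-2 cycle (repeats step 6); tank 0 never drops to <=3
Tank 0 never reaches <=3 within 15 steps

Answer: -1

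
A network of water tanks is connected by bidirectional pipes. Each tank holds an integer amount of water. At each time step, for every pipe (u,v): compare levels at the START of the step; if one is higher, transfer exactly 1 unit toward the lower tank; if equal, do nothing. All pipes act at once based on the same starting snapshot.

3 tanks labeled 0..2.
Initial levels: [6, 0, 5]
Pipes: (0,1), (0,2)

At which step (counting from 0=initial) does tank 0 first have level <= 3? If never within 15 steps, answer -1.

Step 1: flows [0->1,0->2] -> levels [4 1 6]
Step 2: flows [0->1,2->0] -> levels [4 2 5]
Step 3: flows [0->1,2->0] -> levels [4 3 4]
Step 4: flows [0->1,0=2] -> levels [3 4 4]
Tank 0 first reaches <=3 at step 4

Answer: 4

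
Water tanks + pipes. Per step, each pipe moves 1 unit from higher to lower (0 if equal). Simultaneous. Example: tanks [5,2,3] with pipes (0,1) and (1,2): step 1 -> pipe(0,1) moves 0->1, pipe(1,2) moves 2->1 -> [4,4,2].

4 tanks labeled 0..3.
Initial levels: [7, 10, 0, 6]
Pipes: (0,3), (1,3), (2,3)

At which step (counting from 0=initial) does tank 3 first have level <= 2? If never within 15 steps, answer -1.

Step 1: flows [0->3,1->3,3->2] -> levels [6 9 1 7]
Step 2: flows [3->0,1->3,3->2] -> levels [7 8 2 6]
Step 3: flows [0->3,1->3,3->2] -> levels [6 7 3 7]
Step 4: flows [3->0,1=3,3->2] -> levels [7 7 4 5]
Step 5: flows [0->3,1->3,3->2] -> levels [6 6 5 6]
Step 6: flows [0=3,1=3,3->2] -> levels [6 6 6 5]
Step 7: flows [0->3,1->3,2->3] -> levels [5 5 5 8]
Step 8: flows [3->0,3->1,3->2] -> levels [6 6 6 5]
  -> period-2 cycle (repeats step 6); tank 3 never drops to <=2
Tank 3 never reaches <=2 within 15 steps

Answer: -1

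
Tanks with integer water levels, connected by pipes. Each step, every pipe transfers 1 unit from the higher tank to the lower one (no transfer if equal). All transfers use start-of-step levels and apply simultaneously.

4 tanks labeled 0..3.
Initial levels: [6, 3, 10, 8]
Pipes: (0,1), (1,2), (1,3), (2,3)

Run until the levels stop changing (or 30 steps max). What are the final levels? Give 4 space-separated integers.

Answer: 6 9 6 6

Derivation:
Step 1: flows [0->1,2->1,3->1,2->3] -> levels [5 6 8 8]
Step 2: flows [1->0,2->1,3->1,2=3] -> levels [6 7 7 7]
Step 3: flows [1->0,1=2,1=3,2=3] -> levels [7 6 7 7]
Step 4: flows [0->1,2->1,3->1,2=3] -> levels [6 9 6 6]
Step 5: flows [1->0,1->2,1->3,2=3] -> levels [7 6 7 7]
  -> period-2 cycle: step 5 state = step 3 state; never stabilizes
  -> state at step 30: (30-3) mod 2 = 1, same as step 4 -> [6 9 6 6]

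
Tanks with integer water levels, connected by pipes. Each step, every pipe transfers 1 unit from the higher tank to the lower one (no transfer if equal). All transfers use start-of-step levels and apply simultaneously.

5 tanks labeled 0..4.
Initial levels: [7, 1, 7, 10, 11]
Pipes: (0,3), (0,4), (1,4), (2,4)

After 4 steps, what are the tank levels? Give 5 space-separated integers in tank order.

Answer: 7 5 7 9 8

Derivation:
Step 1: flows [3->0,4->0,4->1,4->2] -> levels [9 2 8 9 8]
Step 2: flows [0=3,0->4,4->1,2=4] -> levels [8 3 8 9 8]
Step 3: flows [3->0,0=4,4->1,2=4] -> levels [9 4 8 8 7]
Step 4: flows [0->3,0->4,4->1,2->4] -> levels [7 5 7 9 8]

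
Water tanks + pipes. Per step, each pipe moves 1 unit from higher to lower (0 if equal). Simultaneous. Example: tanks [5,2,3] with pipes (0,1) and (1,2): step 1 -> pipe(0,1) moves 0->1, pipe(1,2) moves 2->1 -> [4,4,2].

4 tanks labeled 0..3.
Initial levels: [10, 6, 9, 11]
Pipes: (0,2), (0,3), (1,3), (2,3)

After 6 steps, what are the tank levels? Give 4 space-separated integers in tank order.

Answer: 10 9 8 9

Derivation:
Step 1: flows [0->2,3->0,3->1,3->2] -> levels [10 7 11 8]
Step 2: flows [2->0,0->3,3->1,2->3] -> levels [10 8 9 9]
Step 3: flows [0->2,0->3,3->1,2=3] -> levels [8 9 10 9]
Step 4: flows [2->0,3->0,1=3,2->3] -> levels [10 9 8 9]
Step 5: flows [0->2,0->3,1=3,3->2] -> levels [8 9 10 9]
  -> period-2 cycle: step 5 state = step 3 state
  -> state at step 6: (6-3) mod 2 = 1, same as step 4 -> [10 9 8 9]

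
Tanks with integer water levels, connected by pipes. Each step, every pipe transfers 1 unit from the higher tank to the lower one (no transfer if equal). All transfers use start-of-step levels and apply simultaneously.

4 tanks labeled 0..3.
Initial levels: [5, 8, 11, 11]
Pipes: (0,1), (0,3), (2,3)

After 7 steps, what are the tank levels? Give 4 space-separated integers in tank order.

Answer: 8 9 8 10

Derivation:
Step 1: flows [1->0,3->0,2=3] -> levels [7 7 11 10]
Step 2: flows [0=1,3->0,2->3] -> levels [8 7 10 10]
Step 3: flows [0->1,3->0,2=3] -> levels [8 8 10 9]
Step 4: flows [0=1,3->0,2->3] -> levels [9 8 9 9]
Step 5: flows [0->1,0=3,2=3] -> levels [8 9 9 9]
Step 6: flows [1->0,3->0,2=3] -> levels [10 8 9 8]
Step 7: flows [0->1,0->3,2->3] -> levels [8 9 8 10]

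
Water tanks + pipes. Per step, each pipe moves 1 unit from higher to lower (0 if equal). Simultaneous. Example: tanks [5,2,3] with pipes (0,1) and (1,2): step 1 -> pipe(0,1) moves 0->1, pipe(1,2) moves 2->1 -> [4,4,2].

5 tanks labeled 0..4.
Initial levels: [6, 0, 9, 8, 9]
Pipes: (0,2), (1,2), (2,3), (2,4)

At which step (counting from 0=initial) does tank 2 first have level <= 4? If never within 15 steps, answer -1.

Answer: 5

Derivation:
Step 1: flows [2->0,2->1,2->3,2=4] -> levels [7 1 6 9 9]
Step 2: flows [0->2,2->1,3->2,4->2] -> levels [6 2 8 8 8]
Step 3: flows [2->0,2->1,2=3,2=4] -> levels [7 3 6 8 8]
Step 4: flows [0->2,2->1,3->2,4->2] -> levels [6 4 8 7 7]
Step 5: flows [2->0,2->1,2->3,2->4] -> levels [7 5 4 8 8]
Tank 2 first reaches <=4 at step 5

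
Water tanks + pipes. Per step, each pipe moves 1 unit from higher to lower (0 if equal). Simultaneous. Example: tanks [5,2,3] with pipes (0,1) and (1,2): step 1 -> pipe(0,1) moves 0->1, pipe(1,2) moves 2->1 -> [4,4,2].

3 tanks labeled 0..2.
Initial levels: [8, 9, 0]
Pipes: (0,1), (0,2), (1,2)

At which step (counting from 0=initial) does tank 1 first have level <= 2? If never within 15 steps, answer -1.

Step 1: flows [1->0,0->2,1->2] -> levels [8 7 2]
Step 2: flows [0->1,0->2,1->2] -> levels [6 7 4]
Step 3: flows [1->0,0->2,1->2] -> levels [6 5 6]
Step 4: flows [0->1,0=2,2->1] -> levels [5 7 5]
Step 5: flows [1->0,0=2,1->2] -> levels [6 5 6]
  -> period-2 cycle (repeats step 3); tank 1 never drops to <=2
Tank 1 never reaches <=2 within 15 steps

Answer: -1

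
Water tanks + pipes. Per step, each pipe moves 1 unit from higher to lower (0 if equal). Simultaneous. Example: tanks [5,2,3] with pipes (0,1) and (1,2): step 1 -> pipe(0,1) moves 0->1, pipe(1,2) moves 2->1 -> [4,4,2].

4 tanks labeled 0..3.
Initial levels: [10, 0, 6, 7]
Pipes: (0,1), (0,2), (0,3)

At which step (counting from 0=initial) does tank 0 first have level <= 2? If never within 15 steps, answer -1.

Step 1: flows [0->1,0->2,0->3] -> levels [7 1 7 8]
Step 2: flows [0->1,0=2,3->0] -> levels [7 2 7 7]
Step 3: flows [0->1,0=2,0=3] -> levels [6 3 7 7]
Step 4: flows [0->1,2->0,3->0] -> levels [7 4 6 6]
Step 5: flows [0->1,0->2,0->3] -> levels [4 5 7 7]
Step 6: flows [1->0,2->0,3->0] -> levels [7 4 6 6]
  -> period-2 cycle (repeats step 4); tank 0 never drops to <=2
Tank 0 never reaches <=2 within 15 steps

Answer: -1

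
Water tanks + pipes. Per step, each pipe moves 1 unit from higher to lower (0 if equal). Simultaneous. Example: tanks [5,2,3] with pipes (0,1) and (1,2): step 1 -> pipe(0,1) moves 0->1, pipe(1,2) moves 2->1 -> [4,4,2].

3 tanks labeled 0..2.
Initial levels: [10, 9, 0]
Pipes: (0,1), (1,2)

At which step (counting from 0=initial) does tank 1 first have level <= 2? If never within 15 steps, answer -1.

Answer: -1

Derivation:
Step 1: flows [0->1,1->2] -> levels [9 9 1]
Step 2: flows [0=1,1->2] -> levels [9 8 2]
Step 3: flows [0->1,1->2] -> levels [8 8 3]
Step 4: flows [0=1,1->2] -> levels [8 7 4]
Step 5: flows [0->1,1->2] -> levels [7 7 5]
Step 6: flows [0=1,1->2] -> levels [7 6 6]
Step 7: flows [0->1,1=2] -> levels [6 7 6]
Step 8: flows [1->0,1->2] -> levels [7 5 7]
Step 9: flows [0->1,2->1] -> levels [6 7 6]
  -> period-2 cycle (repeats step 7); tank 1 never drops to <=2
Tank 1 never reaches <=2 within 15 steps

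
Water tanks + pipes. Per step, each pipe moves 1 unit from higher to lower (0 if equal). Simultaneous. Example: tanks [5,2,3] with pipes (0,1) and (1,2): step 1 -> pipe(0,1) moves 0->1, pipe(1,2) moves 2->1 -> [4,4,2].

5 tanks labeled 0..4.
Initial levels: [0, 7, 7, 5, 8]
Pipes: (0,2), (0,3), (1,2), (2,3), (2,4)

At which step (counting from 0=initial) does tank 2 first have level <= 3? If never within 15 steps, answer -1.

Answer: -1

Derivation:
Step 1: flows [2->0,3->0,1=2,2->3,4->2] -> levels [2 7 6 5 7]
Step 2: flows [2->0,3->0,1->2,2->3,4->2] -> levels [4 6 6 5 6]
Step 3: flows [2->0,3->0,1=2,2->3,2=4] -> levels [6 6 4 5 6]
Step 4: flows [0->2,0->3,1->2,3->2,4->2] -> levels [4 5 8 5 5]
Step 5: flows [2->0,3->0,2->1,2->3,2->4] -> levels [6 6 4 5 6]
  -> period-2 cycle (repeats step 3); tank 2 never drops to <=3
Tank 2 never reaches <=3 within 15 steps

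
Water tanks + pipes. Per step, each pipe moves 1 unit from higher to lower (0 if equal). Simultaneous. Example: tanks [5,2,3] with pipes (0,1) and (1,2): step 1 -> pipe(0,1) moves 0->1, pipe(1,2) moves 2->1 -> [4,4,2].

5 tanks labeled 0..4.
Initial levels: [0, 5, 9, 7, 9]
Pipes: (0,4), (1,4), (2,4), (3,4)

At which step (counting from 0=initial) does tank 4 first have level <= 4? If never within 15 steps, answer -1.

Step 1: flows [4->0,4->1,2=4,4->3] -> levels [1 6 9 8 6]
Step 2: flows [4->0,1=4,2->4,3->4] -> levels [2 6 8 7 7]
Step 3: flows [4->0,4->1,2->4,3=4] -> levels [3 7 7 7 6]
Step 4: flows [4->0,1->4,2->4,3->4] -> levels [4 6 6 6 8]
Step 5: flows [4->0,4->1,4->2,4->3] -> levels [5 7 7 7 4]
Tank 4 first reaches <=4 at step 5

Answer: 5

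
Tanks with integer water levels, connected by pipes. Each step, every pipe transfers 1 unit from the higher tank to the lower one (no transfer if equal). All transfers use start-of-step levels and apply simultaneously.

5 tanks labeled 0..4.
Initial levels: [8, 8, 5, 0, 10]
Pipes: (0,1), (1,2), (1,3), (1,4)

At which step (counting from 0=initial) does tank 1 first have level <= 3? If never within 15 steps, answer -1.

Answer: -1

Derivation:
Step 1: flows [0=1,1->2,1->3,4->1] -> levels [8 7 6 1 9]
Step 2: flows [0->1,1->2,1->3,4->1] -> levels [7 7 7 2 8]
Step 3: flows [0=1,1=2,1->3,4->1] -> levels [7 7 7 3 7]
Step 4: flows [0=1,1=2,1->3,1=4] -> levels [7 6 7 4 7]
Step 5: flows [0->1,2->1,1->3,4->1] -> levels [6 8 6 5 6]
Step 6: flows [1->0,1->2,1->3,1->4] -> levels [7 4 7 6 7]
Step 7: flows [0->1,2->1,3->1,4->1] -> levels [6 8 6 5 6]
  -> period-2 cycle (repeats step 5); tank 1 never drops to <=3
Tank 1 never reaches <=3 within 15 steps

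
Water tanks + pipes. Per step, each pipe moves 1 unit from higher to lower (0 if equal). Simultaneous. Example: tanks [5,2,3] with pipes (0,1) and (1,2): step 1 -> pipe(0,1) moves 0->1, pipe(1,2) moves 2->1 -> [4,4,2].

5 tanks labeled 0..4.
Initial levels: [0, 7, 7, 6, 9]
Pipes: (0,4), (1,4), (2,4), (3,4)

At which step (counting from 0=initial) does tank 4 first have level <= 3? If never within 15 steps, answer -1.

Answer: 5

Derivation:
Step 1: flows [4->0,4->1,4->2,4->3] -> levels [1 8 8 7 5]
Step 2: flows [4->0,1->4,2->4,3->4] -> levels [2 7 7 6 7]
Step 3: flows [4->0,1=4,2=4,4->3] -> levels [3 7 7 7 5]
Step 4: flows [4->0,1->4,2->4,3->4] -> levels [4 6 6 6 7]
Step 5: flows [4->0,4->1,4->2,4->3] -> levels [5 7 7 7 3]
Tank 4 first reaches <=3 at step 5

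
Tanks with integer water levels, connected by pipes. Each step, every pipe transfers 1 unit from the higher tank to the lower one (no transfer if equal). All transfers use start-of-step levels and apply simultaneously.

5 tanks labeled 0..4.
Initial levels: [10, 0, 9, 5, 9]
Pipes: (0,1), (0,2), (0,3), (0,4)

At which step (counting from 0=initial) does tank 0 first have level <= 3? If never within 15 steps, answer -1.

Step 1: flows [0->1,0->2,0->3,0->4] -> levels [6 1 10 6 10]
Step 2: flows [0->1,2->0,0=3,4->0] -> levels [7 2 9 6 9]
Step 3: flows [0->1,2->0,0->3,4->0] -> levels [7 3 8 7 8]
Step 4: flows [0->1,2->0,0=3,4->0] -> levels [8 4 7 7 7]
Step 5: flows [0->1,0->2,0->3,0->4] -> levels [4 5 8 8 8]
Step 6: flows [1->0,2->0,3->0,4->0] -> levels [8 4 7 7 7]
  -> period-2 cycle (repeats step 4); tank 0 never drops to <=3
Tank 0 never reaches <=3 within 15 steps

Answer: -1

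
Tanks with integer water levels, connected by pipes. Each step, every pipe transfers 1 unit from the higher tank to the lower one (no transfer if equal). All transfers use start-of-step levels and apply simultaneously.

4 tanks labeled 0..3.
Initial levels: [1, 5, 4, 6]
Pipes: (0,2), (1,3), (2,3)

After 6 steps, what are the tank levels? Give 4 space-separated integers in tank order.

Answer: 4 4 3 5

Derivation:
Step 1: flows [2->0,3->1,3->2] -> levels [2 6 4 4]
Step 2: flows [2->0,1->3,2=3] -> levels [3 5 3 5]
Step 3: flows [0=2,1=3,3->2] -> levels [3 5 4 4]
Step 4: flows [2->0,1->3,2=3] -> levels [4 4 3 5]
Step 5: flows [0->2,3->1,3->2] -> levels [3 5 5 3]
Step 6: flows [2->0,1->3,2->3] -> levels [4 4 3 5]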